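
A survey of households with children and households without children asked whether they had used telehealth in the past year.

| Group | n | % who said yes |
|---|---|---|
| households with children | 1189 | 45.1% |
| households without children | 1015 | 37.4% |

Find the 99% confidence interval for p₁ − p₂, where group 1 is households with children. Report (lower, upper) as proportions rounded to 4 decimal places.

Each SE is √(p̂(1−p̂)/n): √(0.4510·0.5490/1189) = 0.01443 and √(0.3740·0.6260/1015) = 0.01519.
SE(p̂₁ − p̂₂) = √(SE₁² + SE₂²) = √(0.0002082249 + 0.0002307361) = 0.02095, since the two samples are independent.
At 99% confidence z* = 2.576; margin = 2.576 × 0.02095 = 0.05397.
The difference is 0.4510 − 0.3740 = 0.0770, so the interval is 0.0770 ± 0.05397 = (0.0230, 0.1310).

(0.0230, 0.1310)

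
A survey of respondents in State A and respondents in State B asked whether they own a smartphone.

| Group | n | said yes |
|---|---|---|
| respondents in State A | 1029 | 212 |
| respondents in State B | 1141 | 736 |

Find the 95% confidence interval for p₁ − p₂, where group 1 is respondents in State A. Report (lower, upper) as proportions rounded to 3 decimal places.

First, p̂₁ = 212/1029 = 0.2060; p̂₂ = 736/1141 = 0.6450.
The two standard errors are √(0.2060×0.7940/1029) = 0.01261 and √(0.6450×0.3550/1141) = 0.01417.
Because the samples are independent, SE_diff = √(0.01261² + 0.01417²) = 0.01897.
Using z* = 1.960 for 95%, ME = 1.960 × 0.01897 = 0.03718.
p̂₁ − p̂₂ = -0.4390; interval -0.4390 ± 0.03718 gives (-0.476, -0.402).

(-0.476, -0.402)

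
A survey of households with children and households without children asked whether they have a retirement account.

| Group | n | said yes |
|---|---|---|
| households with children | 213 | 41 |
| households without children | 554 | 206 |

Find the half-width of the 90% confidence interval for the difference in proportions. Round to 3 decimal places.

0.056

First, p̂₁ = 41/213 = 0.1925; p̂₂ = 206/554 = 0.3718.
The two standard errors are √(0.1925×0.8075/213) = 0.02701 and √(0.3718×0.6282/554) = 0.02053.
Because the samples are independent, SE_diff = √(0.02701² + 0.02053²) = 0.03393.
Using z* = 1.645 for 90%, ME = 1.645 × 0.03393 = 0.05581.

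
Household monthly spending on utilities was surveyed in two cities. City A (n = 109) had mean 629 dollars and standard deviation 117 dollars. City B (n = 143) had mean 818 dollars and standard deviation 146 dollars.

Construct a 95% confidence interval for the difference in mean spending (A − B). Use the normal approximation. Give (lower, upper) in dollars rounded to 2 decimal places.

Standard errors of each mean: 117/√109 = 11.2066 and 146/√143 = 12.2091.
SE(x̄₁ − x̄₂) = √(11.2066² + 12.2091²) = 16.5726 for independent samples with unequal variances.
With z* = 1.960, the margin is 1.960 × 16.5726 = 32.4823.
x̄₁ − x̄₂ = 629 − 818 = -189.0000; the interval is -189.0000 ± 32.4823 = (-221.48, -156.52).

(-221.48, -156.52)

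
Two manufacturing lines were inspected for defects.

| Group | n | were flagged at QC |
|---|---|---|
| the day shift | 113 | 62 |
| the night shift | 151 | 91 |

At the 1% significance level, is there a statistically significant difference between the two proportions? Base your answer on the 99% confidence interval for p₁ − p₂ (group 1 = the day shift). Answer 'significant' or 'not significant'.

p̂₁ = 62/113 = 0.5487 and p̂₂ = 91/151 = 0.6026.
SE₁ = √(p̂₁(1−p̂₁)/n₁) = √(0.5487·0.4513/113) = 0.04681; SE₂ = √(0.6026·0.3974/151) = 0.03982.
Independent samples: SE of the difference = √(SE₁² + SE₂²) = √(0.0021911761 + 0.0015856324) = 0.06146.
z* for 99% confidence is 2.576, so the margin of error is 2.576 × 0.06146 = 0.15832.
Point estimate p̂₁ − p̂₂ = 0.5487 − 0.6026 = -0.0539.
-0.0539 ± 0.15832 → (-0.21222, 0.10442).
The interval (-0.21222, 0.10442) contains 0, so the difference is not significant.

not significant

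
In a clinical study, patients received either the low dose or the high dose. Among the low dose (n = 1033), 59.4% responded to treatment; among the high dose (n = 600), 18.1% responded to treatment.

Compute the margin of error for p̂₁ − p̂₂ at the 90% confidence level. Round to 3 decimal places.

The two standard errors are √(0.5940×0.4060/1033) = 0.01528 and √(0.1810×0.8190/600) = 0.01572.
Because the samples are independent, SE_diff = √(0.01528² + 0.01572²) = 0.02192.
Using z* = 1.645 for 90%, ME = 1.645 × 0.02192 = 0.03606.

0.036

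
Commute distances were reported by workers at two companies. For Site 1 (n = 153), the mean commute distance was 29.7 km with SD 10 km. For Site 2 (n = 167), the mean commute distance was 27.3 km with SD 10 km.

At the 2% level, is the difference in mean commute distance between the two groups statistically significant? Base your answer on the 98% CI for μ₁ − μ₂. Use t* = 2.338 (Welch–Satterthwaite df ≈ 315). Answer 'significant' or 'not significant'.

SE₁ = s₁/√n₁ = 10/√153 = 0.8085; SE₂ = 10/√167 = 0.7738.
Independent samples, unequal variances: SE_diff = √(SE₁² + SE₂²) = √(0.65367225 + 0.59876644) = 1.1191.
t* = 2.338, so margin of error = 2.338 × 1.1191 = 2.6165.
Difference in means = 29.7 − 27.3 = 2.4000.
2.4000 ± 2.6165 → (-0.2165, 5.0165).
The interval (-0.2165, 5.0165) contains 0, so the difference is not significant.

not significant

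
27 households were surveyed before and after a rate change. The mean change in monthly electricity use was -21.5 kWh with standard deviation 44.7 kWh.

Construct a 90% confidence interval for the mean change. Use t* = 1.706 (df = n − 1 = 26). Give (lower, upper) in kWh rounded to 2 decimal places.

This is a matched-pairs design, so SE = s_d/√n = 44.7/√27 = 8.6025.
Margin = 1.706 × 8.6025 = 14.6759; the interval is -21.5 ± 14.6759 = (-36.18, -6.82).

(-36.18, -6.82)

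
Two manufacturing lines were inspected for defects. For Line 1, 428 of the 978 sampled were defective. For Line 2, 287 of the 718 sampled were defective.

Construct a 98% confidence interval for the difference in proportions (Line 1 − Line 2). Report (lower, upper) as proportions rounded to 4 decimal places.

Sample proportions: 428/978 = 0.4376, 287/718 = 0.3997.
Each SE is √(p̂(1−p̂)/n): √(0.4376·0.5624/978) = 0.01586 and √(0.3997·0.6003/718) = 0.01828.
SE(p̂₁ − p̂₂) = √(SE₁² + SE₂²) = √(0.0002515396 + 0.0003341584) = 0.02420, since the two samples are independent.
At 98% confidence z* = 2.326; margin = 2.326 × 0.02420 = 0.05629.
The difference is 0.4376 − 0.3997 = 0.0379, so the interval is 0.0379 ± 0.05629 = (-0.0184, 0.0942).

(-0.0184, 0.0942)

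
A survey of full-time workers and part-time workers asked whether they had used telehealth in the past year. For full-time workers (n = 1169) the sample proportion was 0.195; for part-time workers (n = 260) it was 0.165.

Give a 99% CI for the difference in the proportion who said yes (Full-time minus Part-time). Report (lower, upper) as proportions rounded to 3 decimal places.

The two standard errors are √(0.1950×0.8050/1169) = 0.01159 and √(0.1650×0.8350/260) = 0.02302.
Because the samples are independent, SE_diff = √(0.01159² + 0.02302²) = 0.02577.
Using z* = 2.576 for 99%, ME = 2.576 × 0.02577 = 0.06638.
p̂₁ − p̂₂ = 0.0300; interval 0.0300 ± 0.06638 gives (-0.036, 0.096).

(-0.036, 0.096)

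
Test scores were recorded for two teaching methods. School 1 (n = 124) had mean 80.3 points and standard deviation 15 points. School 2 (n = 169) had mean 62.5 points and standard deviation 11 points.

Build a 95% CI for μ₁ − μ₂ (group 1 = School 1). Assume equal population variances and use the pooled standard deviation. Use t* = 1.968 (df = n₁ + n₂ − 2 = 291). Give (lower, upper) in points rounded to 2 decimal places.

Pooled variance s_p² = [123·15² + 168·11²] / (124+169−2) = 164.9588, so s_p = 12.8436.
SE_diff = s_p·√(1/n₁ + 1/n₂) = 12.8436·√(1/124 + 1/169) = 1.5187.
t* = 1.968; margin = 1.968 × 1.5187 = 2.9888.
Difference = 80.3 − 62.5 = 17.8000.
17.8000 ± 2.9888 → (14.81, 20.79).

(14.81, 20.79)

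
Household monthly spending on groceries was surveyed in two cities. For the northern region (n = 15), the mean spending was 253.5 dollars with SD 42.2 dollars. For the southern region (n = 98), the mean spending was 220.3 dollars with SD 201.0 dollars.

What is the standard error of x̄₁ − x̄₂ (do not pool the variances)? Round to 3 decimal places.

SE₁ = s₁/√n₁ = 42.2/√15 = 10.8960; SE₂ = 201.0/√98 = 20.3041.
Independent samples, unequal variances: SE_diff = √(SE₁² + SE₂²) = √(118.722816 + 412.25647681) = 23.0430.

23.043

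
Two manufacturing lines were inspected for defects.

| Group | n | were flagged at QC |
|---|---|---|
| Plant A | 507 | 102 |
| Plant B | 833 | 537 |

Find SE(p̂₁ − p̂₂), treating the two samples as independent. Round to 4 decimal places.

0.0243

p̂₁ = 102/507 = 0.2012 and p̂₂ = 537/833 = 0.6447.
SE₁ = √(p̂₁(1−p̂₁)/n₁) = √(0.2012·0.7988/507) = 0.01780; SE₂ = √(0.6447·0.3553/833) = 0.01658.
Independent samples: SE of the difference = √(SE₁² + SE₂²) = √(0.00031684 + 0.0002748964) = 0.02433.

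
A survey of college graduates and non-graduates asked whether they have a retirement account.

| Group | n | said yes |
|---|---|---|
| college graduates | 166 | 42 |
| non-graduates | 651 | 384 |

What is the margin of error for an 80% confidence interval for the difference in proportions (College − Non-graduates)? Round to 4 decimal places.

p̂₁ = 42/166 = 0.2530 and p̂₂ = 384/651 = 0.5899.
SE₁ = √(p̂₁(1−p̂₁)/n₁) = √(0.2530·0.7470/166) = 0.03374; SE₂ = √(0.5899·0.4101/651) = 0.01928.
Independent samples: SE of the difference = √(SE₁² + SE₂²) = √(0.0011383876 + 0.0003717184) = 0.03886.
z* for 80% confidence is 1.282, so the margin of error is 1.282 × 0.03886 = 0.04982.

0.0498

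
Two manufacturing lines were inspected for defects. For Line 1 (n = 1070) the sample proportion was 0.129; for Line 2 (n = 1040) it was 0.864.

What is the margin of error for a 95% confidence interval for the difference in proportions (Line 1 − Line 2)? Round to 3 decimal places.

SE₁ = √(p̂₁(1−p̂₁)/n₁) = √(0.1290·0.8710/1070) = 0.01025; SE₂ = √(0.8640·0.1360/1040) = 0.01063.
Independent samples: SE of the difference = √(SE₁² + SE₂²) = √(0.0001050625 + 0.0001129969) = 0.01477.
z* for 95% confidence is 1.960, so the margin of error is 1.960 × 0.01477 = 0.02895.

0.029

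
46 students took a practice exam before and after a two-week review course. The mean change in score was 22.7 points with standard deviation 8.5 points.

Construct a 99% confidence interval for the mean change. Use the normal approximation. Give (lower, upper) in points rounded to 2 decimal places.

Paired design: SE = s_d/√n = 8.5/√46 = 1.2533.
z* = 2.576; margin of error = 2.576 × 1.2533 = 3.2285.
22.7 ± 3.2285 → (19.47, 25.93).

(19.47, 25.93)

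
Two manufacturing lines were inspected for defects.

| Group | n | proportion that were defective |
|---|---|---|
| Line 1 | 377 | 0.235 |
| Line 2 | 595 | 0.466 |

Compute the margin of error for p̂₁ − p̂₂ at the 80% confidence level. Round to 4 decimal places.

SE₁ = √(p̂₁(1−p̂₁)/n₁) = √(0.2350·0.7650/377) = 0.02184; SE₂ = √(0.4660·0.5340/595) = 0.02045.
Independent samples: SE of the difference = √(SE₁² + SE₂²) = √(0.0004769856 + 0.0004182025) = 0.02992.
z* for 80% confidence is 1.282, so the margin of error is 1.282 × 0.02992 = 0.03836.

0.0384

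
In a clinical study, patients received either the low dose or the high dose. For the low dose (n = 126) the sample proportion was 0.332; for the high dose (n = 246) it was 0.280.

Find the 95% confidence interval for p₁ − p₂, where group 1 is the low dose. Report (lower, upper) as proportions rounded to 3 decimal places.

Each SE is √(p̂(1−p̂)/n): √(0.3320·0.6680/126) = 0.04195 and √(0.2800·0.7200/246) = 0.02863.
SE(p̂₁ − p̂₂) = √(SE₁² + SE₂²) = √(0.0017598025 + 0.0008196769) = 0.05079, since the two samples are independent.
At 95% confidence z* = 1.960; margin = 1.960 × 0.05079 = 0.09955.
The difference is 0.3320 − 0.2800 = 0.0520, so the interval is 0.0520 ± 0.09955 = (-0.048, 0.152).

(-0.048, 0.152)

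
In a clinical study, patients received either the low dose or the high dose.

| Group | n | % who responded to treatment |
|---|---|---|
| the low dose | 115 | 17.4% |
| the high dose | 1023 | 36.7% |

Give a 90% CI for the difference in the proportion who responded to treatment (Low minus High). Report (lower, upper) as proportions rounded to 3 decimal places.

SE₁ = √(p̂₁(1−p̂₁)/n₁) = √(0.1740·0.8260/115) = 0.03535; SE₂ = √(0.3670·0.6330/1023) = 0.01507.
Independent samples: SE of the difference = √(SE₁² + SE₂²) = √(0.0012496225 + 0.0002271049) = 0.03843.
z* for 90% confidence is 1.645, so the margin of error is 1.645 × 0.03843 = 0.06322.
Point estimate p̂₁ − p̂₂ = 0.1740 − 0.3670 = -0.1930.
-0.1930 ± 0.06322 → (-0.256, -0.130).

(-0.256, -0.130)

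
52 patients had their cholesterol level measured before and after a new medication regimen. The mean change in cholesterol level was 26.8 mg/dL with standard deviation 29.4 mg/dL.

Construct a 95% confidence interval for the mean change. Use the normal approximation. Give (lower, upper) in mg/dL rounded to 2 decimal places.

(18.81, 34.79)

This is a matched-pairs design, so SE = s_d/√n = 29.4/√52 = 4.0770.
Margin = 1.960 × 4.0770 = 7.9909; the interval is 26.8 ± 7.9909 = (18.81, 34.79).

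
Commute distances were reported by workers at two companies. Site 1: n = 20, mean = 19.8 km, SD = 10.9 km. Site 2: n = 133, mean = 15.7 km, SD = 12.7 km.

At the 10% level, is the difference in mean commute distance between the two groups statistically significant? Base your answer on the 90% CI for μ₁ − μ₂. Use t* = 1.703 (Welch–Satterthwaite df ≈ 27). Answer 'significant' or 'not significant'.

not significant

SE₁ = s₁/√n₁ = 10.9/√20 = 2.4373; SE₂ = 12.7/√133 = 1.1012.
Independent samples, unequal variances: SE_diff = √(SE₁² + SE₂²) = √(5.94043129 + 1.21264144) = 2.6745.
t* = 1.703, so margin of error = 1.703 × 2.6745 = 4.5547.
Difference in means = 19.8 − 15.7 = 4.1000.
4.1000 ± 4.5547 → (-0.4547, 8.6547).
The interval (-0.4547, 8.6547) contains 0, so the difference is not significant.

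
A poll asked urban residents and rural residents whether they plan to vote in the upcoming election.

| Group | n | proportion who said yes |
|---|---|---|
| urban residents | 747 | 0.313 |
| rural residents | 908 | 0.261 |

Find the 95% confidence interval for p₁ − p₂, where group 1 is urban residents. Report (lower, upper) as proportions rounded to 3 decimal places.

Each SE is √(p̂(1−p̂)/n): √(0.3130·0.6870/747) = 0.01697 and √(0.2610·0.7390/908) = 0.01457.
SE(p̂₁ − p̂₂) = √(SE₁² + SE₂²) = √(0.0002879809 + 0.0002122849) = 0.02237, since the two samples are independent.
At 95% confidence z* = 1.960; margin = 1.960 × 0.02237 = 0.04385.
The difference is 0.3130 − 0.2610 = 0.0520, so the interval is 0.0520 ± 0.04385 = (0.008, 0.096).

(0.008, 0.096)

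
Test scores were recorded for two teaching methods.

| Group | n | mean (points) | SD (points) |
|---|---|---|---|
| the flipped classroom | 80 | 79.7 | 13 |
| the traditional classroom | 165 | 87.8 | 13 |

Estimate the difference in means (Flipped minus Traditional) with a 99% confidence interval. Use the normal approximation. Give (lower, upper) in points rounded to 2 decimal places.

SE₁ = s₁/√n₁ = 13/√80 = 1.4534; SE₂ = 13/√165 = 1.0120.
Independent samples, unequal variances: SE_diff = √(SE₁² + SE₂²) = √(2.11237156 + 1.024144) = 1.7710.
z* = 2.576, so margin of error = 2.576 × 1.7710 = 4.5621.
Difference in means = 79.7 − 87.8 = -8.1000.
-8.1000 ± 4.5621 → (-12.66, -3.54).

(-12.66, -3.54)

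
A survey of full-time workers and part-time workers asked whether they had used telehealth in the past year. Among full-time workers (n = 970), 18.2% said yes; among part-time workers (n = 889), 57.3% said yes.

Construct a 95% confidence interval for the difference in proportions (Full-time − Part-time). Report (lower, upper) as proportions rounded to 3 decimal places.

SE₁ = √(p̂₁(1−p̂₁)/n₁) = √(0.1820·0.8180/970) = 0.01239; SE₂ = √(0.5730·0.4270/889) = 0.01659.
Independent samples: SE of the difference = √(SE₁² + SE₂²) = √(0.0001535121 + 0.0002752281) = 0.02071.
z* for 95% confidence is 1.960, so the margin of error is 1.960 × 0.02071 = 0.04059.
Point estimate p̂₁ − p̂₂ = 0.1820 − 0.5730 = -0.3910.
-0.3910 ± 0.04059 → (-0.432, -0.350).

(-0.432, -0.350)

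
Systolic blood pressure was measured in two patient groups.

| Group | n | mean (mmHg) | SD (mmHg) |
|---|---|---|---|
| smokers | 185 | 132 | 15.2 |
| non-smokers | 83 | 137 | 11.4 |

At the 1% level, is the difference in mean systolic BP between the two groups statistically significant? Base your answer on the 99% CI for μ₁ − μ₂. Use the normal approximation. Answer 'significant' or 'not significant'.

significant

Per-group SEs: s₁/√n₁ = 15.2/√185 = 1.1175, s₂/√n₂ = 11.4/√83 = 1.2513.
Unpooled SE of the difference: √(1.24880625 + 1.56575169) = 1.6777.
Margin of error = z* · SE = 2.576 × 1.6777 = 4.3218.
x̄₁ − x̄₂ = 132 − 137 = -5.0000.
CI: -5.0000 ± 4.3218 = (-9.3218, -0.6782).
The interval (-9.3218, -0.6782) does not contain 0, so the difference is significant.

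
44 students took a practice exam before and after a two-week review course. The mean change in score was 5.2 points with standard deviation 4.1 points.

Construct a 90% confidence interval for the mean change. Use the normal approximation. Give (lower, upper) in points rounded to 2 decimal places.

(4.18, 6.22)

Paired design: SE = s_d/√n = 4.1/√44 = 0.6181.
z* = 1.645; margin of error = 1.645 × 0.6181 = 1.0168.
5.2 ± 1.0168 → (4.18, 6.22).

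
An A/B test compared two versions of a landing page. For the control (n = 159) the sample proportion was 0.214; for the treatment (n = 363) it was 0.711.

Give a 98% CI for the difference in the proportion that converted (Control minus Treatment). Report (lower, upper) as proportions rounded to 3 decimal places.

Each SE is √(p̂(1−p̂)/n): √(0.2140·0.7860/159) = 0.03253 and √(0.7110·0.2890/363) = 0.02379.
SE(p̂₁ − p̂₂) = √(SE₁² + SE₂²) = √(0.0010582009 + 0.0005659641) = 0.04030, since the two samples are independent.
At 98% confidence z* = 2.326; margin = 2.326 × 0.04030 = 0.09374.
The difference is 0.2140 − 0.7110 = -0.4970, so the interval is -0.4970 ± 0.09374 = (-0.591, -0.403).

(-0.591, -0.403)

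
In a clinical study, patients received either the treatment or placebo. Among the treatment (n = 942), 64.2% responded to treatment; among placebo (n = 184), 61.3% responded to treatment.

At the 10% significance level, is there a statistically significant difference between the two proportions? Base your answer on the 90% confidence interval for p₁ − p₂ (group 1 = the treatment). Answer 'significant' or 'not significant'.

Each SE is √(p̂(1−p̂)/n): √(0.6420·0.3580/942) = 0.01562 and √(0.6130·0.3870/184) = 0.03591.
SE(p̂₁ − p̂₂) = √(SE₁² + SE₂²) = √(0.0002439844 + 0.0012895281) = 0.03916, since the two samples are independent.
At 90% confidence z* = 1.645; margin = 1.645 × 0.03916 = 0.06442.
The difference is 0.6420 − 0.6130 = 0.0290, so the interval is 0.0290 ± 0.06442 = (-0.03542, 0.09342).
The interval (-0.03542, 0.09342) contains 0, so the difference is not significant.

not significant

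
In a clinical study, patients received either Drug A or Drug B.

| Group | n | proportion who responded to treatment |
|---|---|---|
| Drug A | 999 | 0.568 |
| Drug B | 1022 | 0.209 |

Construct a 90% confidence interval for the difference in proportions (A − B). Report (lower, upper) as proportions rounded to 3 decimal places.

(0.326, 0.392)

Each SE is √(p̂(1−p̂)/n): √(0.5680·0.4320/999) = 0.01567 and √(0.2090·0.7910/1022) = 0.01272.
SE(p̂₁ − p̂₂) = √(SE₁² + SE₂²) = √(0.0002455489 + 0.0001617984) = 0.02018, since the two samples are independent.
At 90% confidence z* = 1.645; margin = 1.645 × 0.02018 = 0.03320.
The difference is 0.5680 − 0.2090 = 0.3590, so the interval is 0.3590 ± 0.03320 = (0.326, 0.392).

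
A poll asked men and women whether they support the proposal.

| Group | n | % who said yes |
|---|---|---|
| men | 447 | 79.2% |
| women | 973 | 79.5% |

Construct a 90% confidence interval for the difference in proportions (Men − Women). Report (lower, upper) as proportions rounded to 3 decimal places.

SE₁ = √(p̂₁(1−p̂₁)/n₁) = √(0.7920·0.2080/447) = 0.01920; SE₂ = √(0.7950·0.2050/973) = 0.01294.
Independent samples: SE of the difference = √(SE₁² + SE₂²) = √(0.00036864 + 0.0001674436) = 0.02315.
z* for 90% confidence is 1.645, so the margin of error is 1.645 × 0.02315 = 0.03808.
Point estimate p̂₁ − p̂₂ = 0.7920 − 0.7950 = -0.0030.
-0.0030 ± 0.03808 → (-0.041, 0.035).

(-0.041, 0.035)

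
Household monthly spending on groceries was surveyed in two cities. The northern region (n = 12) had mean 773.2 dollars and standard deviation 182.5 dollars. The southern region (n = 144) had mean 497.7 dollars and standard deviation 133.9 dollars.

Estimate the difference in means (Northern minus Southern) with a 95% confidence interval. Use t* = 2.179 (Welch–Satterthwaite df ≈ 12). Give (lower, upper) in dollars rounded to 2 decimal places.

(158.16, 392.84)

SE₁ = s₁/√n₁ = 182.5/√12 = 52.6832; SE₂ = 133.9/√144 = 11.1583.
Independent samples, unequal variances: SE_diff = √(SE₁² + SE₂²) = √(2775.51956224 + 124.50765889) = 53.8519.
t* = 2.179, so margin of error = 2.179 × 53.8519 = 117.3433.
Difference in means = 773.2 − 497.7 = 275.5000.
275.5000 ± 117.3433 → (158.16, 392.84).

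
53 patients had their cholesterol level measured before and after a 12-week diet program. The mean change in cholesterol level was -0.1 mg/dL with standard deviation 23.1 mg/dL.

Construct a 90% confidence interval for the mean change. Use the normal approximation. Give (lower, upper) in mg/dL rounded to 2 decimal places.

(-5.32, 5.12)

Paired design: SE = s_d/√n = 23.1/√53 = 3.1730.
z* = 1.645; margin of error = 1.645 × 3.1730 = 5.2196.
-0.1 ± 5.2196 → (-5.32, 5.12).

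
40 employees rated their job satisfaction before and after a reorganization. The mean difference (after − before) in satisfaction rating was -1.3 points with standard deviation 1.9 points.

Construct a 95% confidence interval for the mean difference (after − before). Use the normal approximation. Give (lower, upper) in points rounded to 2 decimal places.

Paired design: SE = s_d/√n = 1.9/√40 = 0.3004.
z* = 1.960; margin of error = 1.960 × 0.3004 = 0.5888.
-1.3 ± 0.5888 → (-1.89, -0.71).

(-1.89, -0.71)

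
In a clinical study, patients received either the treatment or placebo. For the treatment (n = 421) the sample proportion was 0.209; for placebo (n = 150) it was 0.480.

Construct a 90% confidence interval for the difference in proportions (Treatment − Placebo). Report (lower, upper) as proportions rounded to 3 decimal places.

(-0.346, -0.196)

SE₁ = √(p̂₁(1−p̂₁)/n₁) = √(0.2090·0.7910/421) = 0.01982; SE₂ = √(0.4800·0.5200/150) = 0.04079.
Independent samples: SE of the difference = √(SE₁² + SE₂²) = √(0.0003928324 + 0.0016638241) = 0.04535.
z* for 90% confidence is 1.645, so the margin of error is 1.645 × 0.04535 = 0.07460.
Point estimate p̂₁ − p̂₂ = 0.2090 − 0.4800 = -0.2710.
-0.2710 ± 0.07460 → (-0.346, -0.196).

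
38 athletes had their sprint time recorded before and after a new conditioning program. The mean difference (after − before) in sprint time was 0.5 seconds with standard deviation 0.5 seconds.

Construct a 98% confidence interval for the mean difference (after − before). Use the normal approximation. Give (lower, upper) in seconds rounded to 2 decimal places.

Paired design: SE = s_d/√n = 0.5/√38 = 0.0811.
z* = 2.326; margin of error = 2.326 × 0.0811 = 0.1886.
0.5 ± 0.1886 → (0.31, 0.69).

(0.31, 0.69)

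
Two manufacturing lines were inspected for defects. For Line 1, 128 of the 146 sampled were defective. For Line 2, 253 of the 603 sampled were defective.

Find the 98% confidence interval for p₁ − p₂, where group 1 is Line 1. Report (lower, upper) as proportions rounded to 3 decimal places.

p̂₁ = 128/146 = 0.8767 and p̂₂ = 253/603 = 0.4196.
SE₁ = √(p̂₁(1−p̂₁)/n₁) = √(0.8767·0.1233/146) = 0.02721; SE₂ = √(0.4196·0.5804/603) = 0.02010.
Independent samples: SE of the difference = √(SE₁² + SE₂²) = √(0.0007403841 + 0.00040401) = 0.03383.
z* for 98% confidence is 2.326, so the margin of error is 2.326 × 0.03383 = 0.07869.
Point estimate p̂₁ − p̂₂ = 0.8767 − 0.4196 = 0.4571.
0.4571 ± 0.07869 → (0.378, 0.536).

(0.378, 0.536)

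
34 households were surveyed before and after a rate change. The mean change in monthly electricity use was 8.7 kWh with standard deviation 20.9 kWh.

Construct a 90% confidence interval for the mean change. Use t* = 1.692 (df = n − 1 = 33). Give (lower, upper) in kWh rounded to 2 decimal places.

Paired design: SE = s_d/√n = 20.9/√34 = 3.5843.
t* = 1.692; margin of error = 1.692 × 3.5843 = 6.0646.
8.7 ± 6.0646 → (2.64, 14.76).

(2.64, 14.76)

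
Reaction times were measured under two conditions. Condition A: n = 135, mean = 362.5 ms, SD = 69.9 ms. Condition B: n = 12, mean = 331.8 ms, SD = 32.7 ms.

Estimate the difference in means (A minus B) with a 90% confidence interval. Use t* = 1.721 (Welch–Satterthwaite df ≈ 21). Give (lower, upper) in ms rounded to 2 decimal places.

Standard errors of each mean: 69.9/√135 = 6.0160 and 32.7/√12 = 9.4397.
SE(x̄₁ − x̄₂) = √(6.0160² + 9.4397²) = 11.1938 for independent samples with unequal variances.
With t* = 1.721, the margin is 1.721 × 11.1938 = 19.2645.
x̄₁ − x̄₂ = 362.5 − 331.8 = 30.7000; the interval is 30.7000 ± 19.2645 = (11.44, 49.96).

(11.44, 49.96)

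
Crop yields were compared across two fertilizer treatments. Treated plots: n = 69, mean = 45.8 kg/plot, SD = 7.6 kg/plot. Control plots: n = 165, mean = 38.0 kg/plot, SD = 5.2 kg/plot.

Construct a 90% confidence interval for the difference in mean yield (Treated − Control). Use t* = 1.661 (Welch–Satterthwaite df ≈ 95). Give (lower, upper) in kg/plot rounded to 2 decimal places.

Standard errors of each mean: 7.6/√69 = 0.9149 and 5.2/√165 = 0.4048.
SE(x̄₁ − x̄₂) = √(0.9149² + 0.4048²) = 1.0005 for independent samples with unequal variances.
With t* = 1.661, the margin is 1.661 × 1.0005 = 1.6618.
x̄₁ − x̄₂ = 45.8 − 38.0 = 7.8000; the interval is 7.8000 ± 1.6618 = (6.14, 9.46).

(6.14, 9.46)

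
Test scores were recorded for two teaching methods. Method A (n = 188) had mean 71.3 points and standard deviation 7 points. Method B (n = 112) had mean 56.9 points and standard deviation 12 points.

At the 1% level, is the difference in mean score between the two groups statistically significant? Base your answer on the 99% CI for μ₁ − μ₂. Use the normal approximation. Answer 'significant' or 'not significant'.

significant

Standard errors of each mean: 7/√188 = 0.5105 and 12/√112 = 1.1339.
SE(x̄₁ − x̄₂) = √(0.5105² + 1.1339²) = 1.2435 for independent samples with unequal variances.
With z* = 2.576, the margin is 2.576 × 1.2435 = 3.2033.
x̄₁ − x̄₂ = 71.3 − 56.9 = 14.4000; the interval is 14.4000 ± 3.2033 = (11.1967, 17.6033).
The interval (11.1967, 17.6033) does not contain 0, so the difference is significant.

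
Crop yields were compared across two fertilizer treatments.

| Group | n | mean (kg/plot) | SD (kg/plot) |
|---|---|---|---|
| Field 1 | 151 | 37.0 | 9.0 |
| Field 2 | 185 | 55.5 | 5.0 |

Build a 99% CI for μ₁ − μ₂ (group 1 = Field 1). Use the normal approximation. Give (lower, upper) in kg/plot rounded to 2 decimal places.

(-20.61, -16.39)

Per-group SEs: s₁/√n₁ = 9.0/√151 = 0.7324, s₂/√n₂ = 5.0/√185 = 0.3676.
Unpooled SE of the difference: √(0.53640976 + 0.13512976) = 0.8195.
Margin of error = z* · SE = 2.576 × 0.8195 = 2.1110.
x̄₁ − x̄₂ = 37.0 − 55.5 = -18.5000.
CI: -18.5000 ± 2.1110 = (-20.61, -16.39).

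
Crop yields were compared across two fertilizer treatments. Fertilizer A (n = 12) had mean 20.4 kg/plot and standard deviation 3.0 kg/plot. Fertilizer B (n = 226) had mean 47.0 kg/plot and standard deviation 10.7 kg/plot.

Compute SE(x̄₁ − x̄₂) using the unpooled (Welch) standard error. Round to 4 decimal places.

SE₁ = s₁/√n₁ = 3.0/√12 = 0.8660; SE₂ = 10.7/√226 = 0.7118.
Independent samples, unequal variances: SE_diff = √(SE₁² + SE₂²) = √(0.749956 + 0.50665924) = 1.1210.

1.1210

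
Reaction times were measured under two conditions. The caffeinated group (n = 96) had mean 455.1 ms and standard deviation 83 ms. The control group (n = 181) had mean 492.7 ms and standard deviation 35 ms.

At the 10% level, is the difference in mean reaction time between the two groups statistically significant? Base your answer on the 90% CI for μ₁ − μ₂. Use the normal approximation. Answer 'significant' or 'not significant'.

significant

SE₁ = s₁/√n₁ = 83/√96 = 8.4712; SE₂ = 35/√181 = 2.6015.
Independent samples, unequal variances: SE_diff = √(SE₁² + SE₂²) = √(71.76122944 + 6.76780225) = 8.8617.
z* = 1.645, so margin of error = 1.645 × 8.8617 = 14.5775.
Difference in means = 455.1 − 492.7 = -37.6000.
-37.6000 ± 14.5775 → (-52.1775, -23.0225).
The interval (-52.1775, -23.0225) does not contain 0, so the difference is significant.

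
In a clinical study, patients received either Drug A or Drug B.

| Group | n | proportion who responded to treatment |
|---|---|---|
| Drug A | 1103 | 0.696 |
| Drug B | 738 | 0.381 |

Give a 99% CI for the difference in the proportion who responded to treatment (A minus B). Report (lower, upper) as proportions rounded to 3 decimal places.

Each SE is √(p̂(1−p̂)/n): √(0.6960·0.3040/1103) = 0.01385 and √(0.3810·0.6190/738) = 0.01788.
SE(p̂₁ − p̂₂) = √(SE₁² + SE₂²) = √(0.0001918225 + 0.0003196944) = 0.02262, since the two samples are independent.
At 99% confidence z* = 2.576; margin = 2.576 × 0.02262 = 0.05827.
The difference is 0.6960 − 0.3810 = 0.3150, so the interval is 0.3150 ± 0.05827 = (0.257, 0.373).

(0.257, 0.373)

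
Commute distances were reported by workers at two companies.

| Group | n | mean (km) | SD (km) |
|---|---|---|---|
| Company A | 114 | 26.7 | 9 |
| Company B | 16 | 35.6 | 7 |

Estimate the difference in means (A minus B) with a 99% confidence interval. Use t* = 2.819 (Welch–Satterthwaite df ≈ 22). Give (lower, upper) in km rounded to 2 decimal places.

(-14.38, -3.42)

Per-group SEs: s₁/√n₁ = 9/√114 = 0.8429, s₂/√n₂ = 7/√16 = 1.7500.
Unpooled SE of the difference: √(0.71048041 + 3.0625) = 1.9424.
Margin of error = t* · SE = 2.819 × 1.9424 = 5.4756.
x̄₁ − x̄₂ = 26.7 − 35.6 = -8.9000.
CI: -8.9000 ± 5.4756 = (-14.38, -3.42).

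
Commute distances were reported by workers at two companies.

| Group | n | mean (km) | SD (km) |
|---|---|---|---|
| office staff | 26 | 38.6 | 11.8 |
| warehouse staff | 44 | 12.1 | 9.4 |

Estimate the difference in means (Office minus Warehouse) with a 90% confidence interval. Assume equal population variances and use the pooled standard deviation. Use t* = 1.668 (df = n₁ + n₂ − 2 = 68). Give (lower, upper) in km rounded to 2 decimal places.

s_p = √[((n₁−1)s₁² + (n₂−1)s₂²)/(n₁+n₂−2)] = √[(25·11.8² + 43·9.4²)/68] = 10.3473.
SE = 10.3473·√(1/26 + 1/44) = 2.5595.
With t* = 1.668, margin = 1.668 × 2.5595 = 4.2692.
x̄₁ − x̄₂ = 38.6 − 12.1 = 26.5000; interval 26.5000 ± 4.2692 = (22.23, 30.77).

(22.23, 30.77)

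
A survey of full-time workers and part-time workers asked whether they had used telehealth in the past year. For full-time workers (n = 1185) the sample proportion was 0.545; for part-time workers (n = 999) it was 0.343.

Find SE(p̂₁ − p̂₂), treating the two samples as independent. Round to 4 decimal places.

Each SE is √(p̂(1−p̂)/n): √(0.5450·0.4550/1185) = 0.01447 and √(0.3430·0.6570/999) = 0.01502.
SE(p̂₁ − p̂₂) = √(SE₁² + SE₂²) = √(0.0002093809 + 0.0002256004) = 0.02086, since the two samples are independent.

0.0209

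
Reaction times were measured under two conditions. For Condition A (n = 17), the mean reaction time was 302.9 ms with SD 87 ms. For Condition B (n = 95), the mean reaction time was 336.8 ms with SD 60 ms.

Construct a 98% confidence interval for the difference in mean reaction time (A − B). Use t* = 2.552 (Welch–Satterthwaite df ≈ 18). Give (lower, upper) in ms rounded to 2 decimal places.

(-89.99, 22.19)

SE₁ = s₁/√n₁ = 87/√17 = 21.1006; SE₂ = 60/√95 = 6.1559.
Independent samples, unequal variances: SE_diff = √(SE₁² + SE₂²) = √(445.23532036 + 37.89510481) = 21.9802.
t* = 2.552, so margin of error = 2.552 × 21.9802 = 56.0935.
Difference in means = 302.9 − 336.8 = -33.9000.
-33.9000 ± 56.0935 → (-89.99, 22.19).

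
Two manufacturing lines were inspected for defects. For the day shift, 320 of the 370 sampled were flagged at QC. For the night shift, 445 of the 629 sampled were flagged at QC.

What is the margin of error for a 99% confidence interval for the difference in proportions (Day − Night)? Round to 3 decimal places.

Sample proportions: 320/370 = 0.8649, 445/629 = 0.7075.
Each SE is √(p̂(1−p̂)/n): √(0.8649·0.1351/370) = 0.01777 and √(0.7075·0.2925/629) = 0.01814.
SE(p̂₁ − p̂₂) = √(SE₁² + SE₂²) = √(0.0003157729 + 0.0003290596) = 0.02539, since the two samples are independent.
At 99% confidence z* = 2.576; margin = 2.576 × 0.02539 = 0.06540.

0.065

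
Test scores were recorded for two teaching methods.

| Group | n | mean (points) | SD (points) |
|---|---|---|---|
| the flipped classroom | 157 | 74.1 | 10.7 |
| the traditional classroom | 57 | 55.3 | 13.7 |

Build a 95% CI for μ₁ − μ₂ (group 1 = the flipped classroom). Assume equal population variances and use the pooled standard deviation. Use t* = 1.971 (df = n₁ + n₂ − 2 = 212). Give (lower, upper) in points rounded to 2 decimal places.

Pooled variance s_p² = [156·10.7² + 56·13.7²] / (157+57−2) = 133.8258, so s_p = 11.5683.
SE_diff = s_p·√(1/n₁ + 1/n₂) = 11.5683·√(1/157 + 1/57) = 1.7889.
t* = 1.971; margin = 1.971 × 1.7889 = 3.5259.
Difference = 74.1 − 55.3 = 18.8000.
18.8000 ± 3.5259 → (15.27, 22.33).

(15.27, 22.33)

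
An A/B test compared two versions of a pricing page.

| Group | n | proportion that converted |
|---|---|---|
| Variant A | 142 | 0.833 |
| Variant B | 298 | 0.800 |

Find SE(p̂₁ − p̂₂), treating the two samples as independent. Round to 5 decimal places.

0.03894

SE₁ = √(p̂₁(1−p̂₁)/n₁) = √(0.8330·0.1670/142) = 0.03130; SE₂ = √(0.8000·0.2000/298) = 0.02317.
Independent samples: SE of the difference = √(SE₁² + SE₂²) = √(0.00097969 + 0.0005368489) = 0.03894.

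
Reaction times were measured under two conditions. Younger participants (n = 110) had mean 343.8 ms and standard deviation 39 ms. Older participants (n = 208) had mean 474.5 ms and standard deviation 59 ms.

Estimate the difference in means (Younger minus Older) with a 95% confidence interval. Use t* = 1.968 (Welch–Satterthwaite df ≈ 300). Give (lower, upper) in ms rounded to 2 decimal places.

(-141.58, -119.82)

Standard errors of each mean: 39/√110 = 3.7185 and 59/√208 = 4.0909.
SE(x̄₁ − x̄₂) = √(3.7185² + 4.0909²) = 5.5284 for independent samples with unequal variances.
With t* = 1.968, the margin is 1.968 × 5.5284 = 10.8799.
x̄₁ − x̄₂ = 343.8 − 474.5 = -130.7000; the interval is -130.7000 ± 10.8799 = (-141.58, -119.82).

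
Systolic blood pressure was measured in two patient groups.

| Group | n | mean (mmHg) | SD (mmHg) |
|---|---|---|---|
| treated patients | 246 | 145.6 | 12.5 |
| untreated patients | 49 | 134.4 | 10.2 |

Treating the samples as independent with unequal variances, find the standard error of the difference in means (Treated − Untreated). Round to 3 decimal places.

1.661

Standard errors of each mean: 12.5/√246 = 0.7970 and 10.2/√49 = 1.4571.
SE(x̄₁ − x̄₂) = √(0.7970² + 1.4571²) = 1.6608 for independent samples with unequal variances.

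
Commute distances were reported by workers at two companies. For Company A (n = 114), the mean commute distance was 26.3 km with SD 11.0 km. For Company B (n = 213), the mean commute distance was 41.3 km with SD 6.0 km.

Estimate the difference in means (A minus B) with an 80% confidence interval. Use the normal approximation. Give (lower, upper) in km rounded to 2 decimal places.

Standard errors of each mean: 11.0/√114 = 1.0302 and 6.0/√213 = 0.4111.
SE(x̄₁ − x̄₂) = √(1.0302² + 0.4111²) = 1.1092 for independent samples with unequal variances.
With z* = 1.282, the margin is 1.282 × 1.1092 = 1.4220.
x̄₁ − x̄₂ = 26.3 − 41.3 = -15.0000; the interval is -15.0000 ± 1.4220 = (-16.42, -13.58).

(-16.42, -13.58)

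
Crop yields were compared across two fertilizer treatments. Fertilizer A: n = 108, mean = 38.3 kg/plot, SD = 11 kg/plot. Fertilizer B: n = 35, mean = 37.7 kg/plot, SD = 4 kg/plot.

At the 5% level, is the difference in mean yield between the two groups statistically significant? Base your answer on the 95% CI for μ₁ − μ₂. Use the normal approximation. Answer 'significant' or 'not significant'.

Standard errors of each mean: 11/√108 = 1.0585 and 4/√35 = 0.6761.
SE(x̄₁ − x̄₂) = √(1.0585² + 0.6761²) = 1.2560 for independent samples with unequal variances.
With z* = 1.960, the margin is 1.960 × 1.2560 = 2.4618.
x̄₁ − x̄₂ = 38.3 − 37.7 = 0.6000; the interval is 0.6000 ± 2.4618 = (-1.8618, 3.0618).
The interval (-1.8618, 3.0618) contains 0, so the difference is not significant.

not significant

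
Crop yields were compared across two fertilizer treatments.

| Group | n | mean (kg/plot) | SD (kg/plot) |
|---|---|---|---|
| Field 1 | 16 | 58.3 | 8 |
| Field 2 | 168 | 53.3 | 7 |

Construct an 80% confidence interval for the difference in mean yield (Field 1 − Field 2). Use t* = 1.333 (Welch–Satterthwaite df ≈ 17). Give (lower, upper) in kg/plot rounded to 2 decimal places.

(2.24, 7.76)

SE₁ = s₁/√n₁ = 8/√16 = 2.0000; SE₂ = 7/√168 = 0.5401.
Independent samples, unequal variances: SE_diff = √(SE₁² + SE₂²) = √(4.0 + 0.29170801) = 2.0716.
t* = 1.333, so margin of error = 1.333 × 2.0716 = 2.7614.
Difference in means = 58.3 − 53.3 = 5.0000.
5.0000 ± 2.7614 → (2.24, 7.76).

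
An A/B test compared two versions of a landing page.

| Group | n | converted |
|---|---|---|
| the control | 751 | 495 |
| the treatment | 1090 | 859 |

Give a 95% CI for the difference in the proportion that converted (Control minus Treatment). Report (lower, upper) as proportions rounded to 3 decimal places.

(-0.171, -0.087)

First, p̂₁ = 495/751 = 0.6591; p̂₂ = 859/1090 = 0.7881.
The two standard errors are √(0.6591×0.3409/751) = 0.01730 and √(0.7881×0.2119/1090) = 0.01238.
Because the samples are independent, SE_diff = √(0.01730² + 0.01238²) = 0.02127.
Using z* = 1.960 for 95%, ME = 1.960 × 0.02127 = 0.04169.
p̂₁ − p̂₂ = -0.1290; interval -0.1290 ± 0.04169 gives (-0.171, -0.087).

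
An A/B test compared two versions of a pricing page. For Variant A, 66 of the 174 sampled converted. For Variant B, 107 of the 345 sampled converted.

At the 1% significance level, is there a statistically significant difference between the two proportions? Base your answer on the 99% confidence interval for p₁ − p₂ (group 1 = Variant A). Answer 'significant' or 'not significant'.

p̂₁ = 66/174 = 0.3793 and p̂₂ = 107/345 = 0.3101.
SE₁ = √(p̂₁(1−p̂₁)/n₁) = √(0.3793·0.6207/174) = 0.03678; SE₂ = √(0.3101·0.6899/345) = 0.02490.
Independent samples: SE of the difference = √(SE₁² + SE₂²) = √(0.0013527684 + 0.00062001) = 0.04442.
z* for 99% confidence is 2.576, so the margin of error is 2.576 × 0.04442 = 0.11443.
Point estimate p̂₁ − p̂₂ = 0.3793 − 0.3101 = 0.0692.
0.0692 ± 0.11443 → (-0.04523, 0.18363).
The interval (-0.04523, 0.18363) contains 0, so the difference is not significant.

not significant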